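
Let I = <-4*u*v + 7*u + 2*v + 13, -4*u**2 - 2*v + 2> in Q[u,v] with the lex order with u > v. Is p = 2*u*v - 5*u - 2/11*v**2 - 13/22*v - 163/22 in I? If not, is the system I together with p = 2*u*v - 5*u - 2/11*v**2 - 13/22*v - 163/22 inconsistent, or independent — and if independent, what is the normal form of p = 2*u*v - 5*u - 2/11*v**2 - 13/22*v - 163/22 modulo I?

First compute the reduced Gröbner basis of I by Buchberger's algorithm.
f_1 = -4*u*v + 7*u + 2*v + 13, LT = u*v.
f_2 = -4*u**2 - 2*v + 2, LT = u**2.

S(f_1,f_2): lcm = u**2*v. S = -7/4*u**2 - 1/2*u*v - 13/4*u - 1/2*v**2 + 1/2*v.
  leading term u**2: subtract (7/16)·f_2 from -7/4*u**2 - 1/2*u*v - 13/4*u - 1/2*v**2 + 1/2*v → -1/2*u*v - 13/4*u - 1/2*v**2 + 11/8*v - 7/8
  leading term u*v: subtract (1/8)·f_1 from -1/2*u*v - 13/4*u - 1/2*v**2 + 11/8*v - 7/8 → -33/8*u - 1/2*v**2 + 9/8*v - 5/2
  leading term u: no divisor's leading term divides it; move -33/8*u to the remainder.
  leading term v**2: no divisor's leading term divides it; move -1/2*v**2 to the remainder.
  leading term v: no divisor's leading term divides it; move 9/8*v to the remainder.
  leading term 1: no divisor's leading term divides it; move -5/2 to the remainder.
  remainder -33/8*u - 1/2*v**2 + 9/8*v - 5/2 ≠ 0; add h_3 = -33/8*u - 1/2*v**2 + 9/8*v - 5/2 to the basis.

S(f_1,h_3): lcm = u*v. S = -7/4*u - 4/33*v**3 + 3/11*v**2 - 73/66*v - 13/4.
  leading term u: subtract (14/33)·h_3 from -7/4*u - 4/33*v**3 + 3/11*v**2 - 73/66*v - 13/4 → -4/33*v**3 + 16/33*v**2 - 19/12*v - 289/132
  leading term v**3: no divisor's leading term divides it; move -4/33*v**3 to the remainder.
  leading term v**2: no divisor's leading term divides it; move 16/33*v**2 to the remainder.
  leading term v: no divisor's leading term divides it; move -19/12*v to the remainder.
  leading term 1: no divisor's leading term divides it; move -289/132 to the remainder.
  remainder -4/33*v**3 + 16/33*v**2 - 19/12*v - 289/132 ≠ 0; add h_4 = -4/33*v**3 + 16/33*v**2 - 19/12*v - 289/132 to the basis.

The other S-polynomials (S(f_2,h_3), S(f_1,h_4), S(f_2,h_4), S(h_3,h_4)) all reduce to 0 modulo the current basis, so we have a Gröbner basis.
Inter-reduce: drop elements whose leading term is divisible by another's, tail-reduce, and make monic.
Reduced Gröbner basis: {u + 4/33*v**2 - 3/11*v + 20/33, v**3 - 4*v**2 + 209/16*v + 289/16}.
Label its elements g_1 = u + 4/33*v**2 - 3/11*v + 20/33, g_2 = v**3 - 4*v**2 + 209/16*v + 289/16.

Reduce p = 2*u*v - 5*u - 2/11*v**2 - 13/22*v - 163/22 modulo G:
  leading term u*v: subtract (2*v)·g_1 from 2*u*v - 5*u - 2/11*v**2 - 13/22*v - 163/22 → -5*u - 8/33*v**3 + 4/11*v**2 - 119/66*v - 163/22
  leading term u: subtract (-5)·g_1 from -5*u - 8/33*v**3 + 4/11*v**2 - 119/66*v - 163/22 → -8/33*v**3 + 32/33*v**2 - 19/6*v - 289/66
  leading term v**3: subtract (-8/33)·g_2 from -8/33*v**3 + 32/33*v**2 - 19/6*v - 289/66 → 0
  normal form = 0.
Since the normal form is 0, p ∈ I.

2*u*v - 5*u - 2/11*v**2 - 13/22*v - 163/22 lies in I (it reduces to 0).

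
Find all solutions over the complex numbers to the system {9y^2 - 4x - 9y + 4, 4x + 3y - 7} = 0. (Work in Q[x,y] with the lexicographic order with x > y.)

Compute a lex Gröbner basis by Buchberger's algorithm.
f_1 = -4x + 9y^2 - 9y + 4, LT = x.
f_2 = 4x + 3y - 7, LT = x.

S(f_1,f_2): lcm = x. S = -9/4y^2 + 3/2y + 3/4.
  reduce S modulo (f_1, f_2):
  remainder -9/4y^2 + 3/2y + 3/4 ≠ 0; add h_3 = -9/4y^2 + 3/2y + 3/4 to the basis.

The other S-polynomials (S(f_1,h_3), S(f_2,h_3)) all reduce to 0 modulo the current basis, so we have a Gröbner basis.
Inter-reduce: drop elements whose leading term is divisible by another's, tail-reduce, and make monic.
Reduced Gröbner basis: {x + 3/4y - 7/4, y^2 - 2/3y - 1/3}.

Elimination: the polynomial y^2 - 2/3y - 1/3 lies in the elimination ideal for y, so y ∈ {-1/3, 1}. For each such y, the remaining basis elements (now univariate) give the rest of the solution.
  y = -1/3: the earlier basis element becomes x - 2 = 0, giving x = 2 — point (2, -1/3).
  y = 1: the earlier basis element becomes x - 1 = 0, giving x = 1 — point (1, 1).

{(2, -1/3), (1, 1)}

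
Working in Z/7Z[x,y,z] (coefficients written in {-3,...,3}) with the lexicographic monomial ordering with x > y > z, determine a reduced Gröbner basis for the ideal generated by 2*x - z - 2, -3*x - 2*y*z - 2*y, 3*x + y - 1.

The reduced Gröbner basis is the canonical form of the ideal for this ordering.

f_1 = 2*x - z - 2, LT = x.
f_2 = -3*x - 2*y*z - 2*y, LT = x.
f_3 = 3*x + y - 1, LT = x.

S(f_1,f_2): lcm = x. S = -3*y*z - 3*y + 3*z - 1.
  leading term y*z: no divisor's leading term divides it; move -3*y*z to the remainder.
  leading term y: no divisor's leading term divides it; move -3*y to the remainder.
  leading term z: no divisor's leading term divides it; move 3*z to the remainder.
  leading term 1: no divisor's leading term divides it; move -1 to the remainder.
  remainder -3*y*z - 3*y + 3*z - 1 ≠ 0; add g_4 = -3*y*z - 3*y + 3*z - 1 to the basis.

S(f_1,f_3): lcm = x. S = 2*y + 3*z - 3.
  leading term y: no divisor's leading term divides it; move 2*y to the remainder.
  leading term z: no divisor's leading term divides it; move 3*z to the remainder.
  leading term 1: no divisor's leading term divides it; move -3 to the remainder.
  remainder 2*y + 3*z - 3 ≠ 0; add g_5 = 2*y + 3*z - 3 to the basis.

S(g_4,g_5): lcm = y*z. S = y + 2*z**2 - 3*z - 2.
  leading term y: subtract (-3)·g_5 from y + 2*z**2 - 3*z - 2 → 2*z**2 - z + 3
  leading term z**2: no divisor's leading term divides it; move 2*z**2 to the remainder.
  leading term z: no divisor's leading term divides it; move -z to the remainder.
  leading term 1: no divisor's leading term divides it; move 3 to the remainder.
  remainder 2*z**2 - z + 3 ≠ 0; add g_6 = 2*z**2 - z + 3 to the basis.

The other S-polynomials (S(f_2,f_3), S(f_1,g_4), S(f_2,g_4), S(f_3,g_4), S(f_1,g_5), S(f_2,g_5), S(f_3,g_5), S(f_1,g_6), S(f_2,g_6), S(f_3,g_6), S(g_4,g_6), S(g_5,g_6)) all reduce to 0 modulo the current basis, so we have a Gröbner basis.
Inter-reduce: drop elements whose leading term is divisible by another's, tail-reduce, and make monic.

G = {x + 3*z - 1, y - 2*z + 2, z**2 + 3*z - 2}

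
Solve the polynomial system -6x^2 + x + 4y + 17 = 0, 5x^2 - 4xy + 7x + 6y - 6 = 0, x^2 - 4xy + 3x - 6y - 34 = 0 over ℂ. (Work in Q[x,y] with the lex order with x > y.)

{(1, -3)}

Compute a lex Gröbner basis by Buchberger's algorithm.
f_1 = -6x^2 + x + 4y + 17, LT = x^2.
f_2 = 5x^2 - 4xy + 7x + 6y - 6, LT = x^2.
f_3 = x^2 - 4xy + 3x - 6y - 34, LT = x^2.

S(f_1,f_2): lcm = x^2. S = 4/5xy - 47/30x - 28/15y - 49/30.
  leading term xy: no divisor's leading term divides it; move 4/5xy to the remainder.
  leading term x: no divisor's leading term divides it; move -47/30x to the remainder.
  leading term y: no divisor's leading term divides it; move -28/15y to the remainder.
  leading term 1: no divisor's leading term divides it; move -49/30 to the remainder.
  remainder 4/5xy - 47/30x - 28/15y - 49/30 ≠ 0; add h_4 = 4/5xy - 47/30x - 28/15y - 49/30 to the basis.

S(f_1,f_3): lcm = x^2. S = 4xy - 19/6x + 16/3y + 187/6.
  leading term xy: subtract (5)·h_4 from 4xy - 19/6x + 16/3y + 187/6 → 14/3x + 44/3y + 118/3
  leading term x: no divisor's leading term divides it; move 14/3x to the remainder.
  leading term y: no divisor's leading term divides it; move 44/3y to the remainder.
  leading term 1: no divisor's leading term divides it; move 118/3 to the remainder.
  remainder 14/3x + 44/3y + 118/3 ≠ 0; add h_5 = 14/3x + 44/3y + 118/3 to the basis.

S(f_1,h_4): lcm = x^2y. S = 47/24x^2 + 13/6xy + 49/24x - 2/3y^2 - 17/6y.
  leading term x^2: subtract (-47/144)·f_1 from 47/24x^2 + 13/6xy + 49/24x - 2/3y^2 - 17/6y → 13/6xy + 341/144x - 2/3y^2 - 55/36y + 799/144
  leading term xy: subtract (65/24)·h_4 from 13/6xy + 341/144x - 2/3y^2 - 55/36y + 799/144 → 119/18x - 2/3y^2 + 127/36y + 359/36
  leading term x: subtract (17/12)·h_5 from 119/18x - 2/3y^2 + 127/36y + 359/36 → -2/3y^2 - 69/4y - 183/4
  leading term y^2: no divisor's leading term divides it; move -2/3y^2 to the remainder.
  leading term y: no divisor's leading term divides it; move -69/4y to the remainder.
  leading term 1: no divisor's leading term divides it; move -183/4 to the remainder.
  remainder -2/3y^2 - 69/4y - 183/4 ≠ 0; add h_6 = -2/3y^2 - 69/4y - 183/4 to the basis.

S(f_3,h_4): lcm = x^2y. S = 47/24x^2 - 4xy^2 + 16/3xy + 49/24x - 6y^2 - 34y.
  leading term x^2: subtract (-47/144)·f_1 from 47/24x^2 - 4xy^2 + 16/3xy + 49/24x - 6y^2 - 34y → -4xy^2 + 16/3xy + 341/144x - 6y^2 - 1177/36y + 799/144
  leading term xy^2: subtract (-5y)·h_4 from -4xy^2 + 16/3xy + 341/144x - 6y^2 - 1177/36y + 799/144 → -5/2xy + 341/144x - 46/3y^2 - 1471/36y + 799/144
  leading term xy: subtract (-25/8)·h_4 from -5/2xy + 341/144x - 46/3y^2 - 1471/36y + 799/144 → -91/36x - 46/3y^2 - 1681/36y + 4/9
  leading term x: subtract (-13/24)·h_5 from -91/36x - 46/3y^2 - 1681/36y + 4/9 → -46/3y^2 - 155/4y + 87/4
  leading term y^2: subtract (23)·h_6 from -46/3y^2 - 155/4y + 87/4 → 358y + 1074
  leading term y: no divisor's leading term divides it; move 358y to the remainder.
  leading term 1: no divisor's leading term divides it; move 1074 to the remainder.
  remainder 358y + 1074 ≠ 0; add h_7 = 358y + 1074 to the basis.

The other S-polynomials (S(f_2,f_3), S(f_2,h_4), S(f_1,h_5), S(f_2,h_5), S(f_3,h_5), S(h_4,h_5), S(f_1,h_6), S(f_2,h_6), S(f_3,h_6), S(h_4,h_6), S(h_5,h_6), S(f_1,h_7), S(f_2,h_7), S(f_3,h_7), S(h_4,h_7), S(h_5,h_7), S(h_6,h_7)) all reduce to 0 modulo the current basis, so we have a Gröbner basis.
Inter-reduce: drop elements whose leading term is divisible by another's, tail-reduce, and make monic.
Reduced Gröbner basis: {x - 1, y + 3}.

Elimination: the polynomial y + 3 lies in the elimination ideal for y, so y ∈ {-3}. For each such y, the remaining basis elements (now univariate) give the rest of the solution.
  y = -3: the earlier basis element becomes x - 1 = 0, giving x = 1 — point (1, -3).
Check: every point annihilates each of the original generators.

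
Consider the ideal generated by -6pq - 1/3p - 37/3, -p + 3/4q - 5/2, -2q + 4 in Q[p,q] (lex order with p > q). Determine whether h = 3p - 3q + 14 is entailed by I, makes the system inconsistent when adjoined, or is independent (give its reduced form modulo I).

First compute the reduced Gröbner basis of I by Buchberger's algorithm.
f_1 = -6pq - 1/3p - 37/3, LT = pq.
f_2 = -p + 3/4q - 5/2, LT = p.
f_3 = -2q + 4, LT = q.

The S-polynomials (S(f_1,f_2), S(f_1,f_3), S(f_2,f_3)) all reduce to 0 modulo the current basis, so we have a Gröbner basis.
Inter-reduce: drop elements whose leading term is divisible by another's, tail-reduce, and make monic.
Reduced Gröbner basis: {p + 1, q - 2}.
Label its elements g_1 = p + 1, g_2 = q - 2.

Reduce h = 3p - 3q + 14 modulo G:
  leading term p: subtract (3)·g_1 from 3p - 3q + 14 → -3q + 11
  leading term q: subtract (-3)·g_2 from -3q + 11 → 5
  leading term 1: no divisor's leading term divides it; move 5 to the remainder.
  normal form = 5.
The normal form is nonzero, so h ∉ I. Since h minus its normal form lies in I, I + (h) = I + (r) where r = 5; decide whether this ideal is the whole ring.
Here r = 5 is a nonzero constant, hence a unit: 1 ∈ I + (h), the Gröbner basis of I + (h) is {1}, and the enlarged system has no common solution — adjoining h is inconsistent.

Adjoining 3p - 3q + 14 makes the ideal the whole ring: the system is inconsistent.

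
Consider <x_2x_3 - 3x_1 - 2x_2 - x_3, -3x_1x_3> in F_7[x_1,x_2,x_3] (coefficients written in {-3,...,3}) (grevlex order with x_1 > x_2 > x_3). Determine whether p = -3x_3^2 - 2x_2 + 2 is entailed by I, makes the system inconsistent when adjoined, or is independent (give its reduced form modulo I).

First compute the reduced Gröbner basis of I by Buchberger's algorithm.
f_1 = x_2x_3 - 3x_1 - 2x_2 - x_3, LT = x_2x_3.
f_2 = -3x_1x_3, LT = x_1x_3.

S(f_1,f_2): lcm = x_1x_2x_3. S = -3x_1^2 - 2x_1x_2 - x_1x_3.
  reduce S modulo (f_1, f_2):
  remainder -3x_1^2 - 2x_1x_2 ≠ 0; add h_3 = -3x_1^2 - 2x_1x_2 to the basis.

The other S-polynomials (S(f_1,h_3), S(f_2,h_3)) all reduce to 0 modulo the current basis, so we have a Gröbner basis.
Inter-reduce: drop elements whose leading term is divisible by another's, tail-reduce, and make monic.
Reduced Gröbner basis: {x_1^2 + 3x_1x_2, x_1x_3, x_2x_3 - 3x_1 - 2x_2 - x_3}.
Label its elements g_1 = x_1^2 + 3x_1x_2, g_2 = x_1x_3, g_3 = x_2x_3 - 3x_1 - 2x_2 - x_3.

Reduce p = -3x_3^2 - 2x_2 + 2 modulo G:
  leading term x_3^2: no divisor's leading term divides it; move -3x_3^2 to the remainder.
  leading term x_2: no divisor's leading term divides it; move -2x_2 to the remainder.
  leading term 1: no divisor's leading term divides it; move 2 to the remainder.
  normal form = -3x_3^2 - 2x_2 + 2.
The normal form is nonzero, so p ∉ I. Since p minus its normal form lies in I, I + (p) = I + (r) where r = -3x_3^2 - 2x_2 + 2; decide whether this ideal is the whole ring.
Run Buchberger on G together with r (pairs among the g_i already reduce to 0 since G is a Gröbner basis):
g_1 = x_1^2 + 3x_1x_2, LT = x_1^2.
g_2 = x_1x_3, LT = x_1x_3.
g_3 = x_2x_3 - 3x_1 - 2x_2 - x_3, LT = x_2x_3.
r = -3x_3^2 - 2x_2 + 2, LT = x_3^2.

S(g_2,r): lcm = x_1x_3^2. S = -3x_1x_2 + 3x_1.
  reduce S modulo (g_1, g_2, g_3, r):
  remainder -3x_1x_2 + 3x_1 ≠ 0; add m_5 = -3x_1x_2 + 3x_1 to the basis.

S(g_3,r): lcm = x_2x_3^2. S = -3x_2^2 - 3x_1x_3 - 2x_2x_3 - x_3^2 + 3x_2.
  reduce S modulo (g_1, g_2, g_3, r, m_5):
  remainder -3x_2^2 + x_1 + 2x_2 - 2x_3 - 3 ≠ 0; add m_6 = -3x_2^2 + x_1 + 2x_2 - 2x_3 - 3 to the basis.

The other S-polynomials (S(g_1,g_2), S(g_1,g_3), S(g_1,r), S(g_2,g_3), S(g_1,m_5), S(g_2,m_5), S(g_3,m_5), S(r,m_5), S(g_1,m_6), S(g_2,m_6), S(g_3,m_6), S(r,m_6), S(m_5,m_6)) all reduce to 0 modulo the current basis, so we have a Gröbner basis.
Inter-reduce: drop elements whose leading term is divisible by another's, tail-reduce, and make monic.
Reduced Gröbner basis: {x_1^2 + 3x_1, x_1x_2 - x_1, x_2^2 + 2x_1 - 3x_2 + 3x_3 + 1, x_1x_3, x_2x_3 - 3x_1 - 2x_2 - x_3, x_3^2 + 3x_2 - 3}.
The reduced Gröbner basis of I + (p) is {x_1^2 + 3x_1, x_1x_2 - x_1, x_2^2 + 2x_1 - 3x_2 + 3x_3 + 1, x_1x_3, x_2x_3 - 3x_1 - 2x_2 - x_3, x_3^2 + 3x_2 - 3} ≠ {1}, a proper ideal, so the enlarged system stays consistent: p is independent of I, with normal form -3x_3^2 - 2x_2 + 2.

The remainder on division by a Gröbner basis is unique — it is the normal form.

-3x_3^2 - 2x_2 + 2 is independent of I; its normal form modulo I is -3x_3^2 - 2x_2 + 2.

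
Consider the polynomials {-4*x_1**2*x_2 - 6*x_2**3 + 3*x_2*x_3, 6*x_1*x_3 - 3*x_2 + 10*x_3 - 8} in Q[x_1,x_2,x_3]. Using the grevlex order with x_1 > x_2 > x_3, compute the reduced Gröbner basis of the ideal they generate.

G = {x_2**3*x_3 + 1/3*x_1*x_2**2 - 1/2*x_2*x_3**2 + 8/9*x_1*x_2 - 5/9*x_2**2 + 50/27*x_2*x_3 - 40/27*x_2, x_1**2*x_2 + 3/2*x_2**3 - 3/4*x_2*x_3, x_1*x_3 - 1/2*x_2 + 5/3*x_3 - 4/3}

f_1 = -4*x_1**2*x_2 - 6*x_2**3 + 3*x_2*x_3, LT = x_1**2*x_2.
f_2 = 6*x_1*x_3 - 3*x_2 + 10*x_3 - 8, LT = x_1*x_3.

S(f_1,f_2): lcm = x_1**2*x_2*x_3. S = 3/2*x_2**3*x_3 + 1/2*x_1*x_2**2 - 5/3*x_1*x_2*x_3 - 3/4*x_2*x_3**2 + 4/3*x_1*x_2.
  reduce S modulo (f_1, f_2):
  remainder 3/2*x_2**3*x_3 + 1/2*x_1*x_2**2 - 3/4*x_2*x_3**2 + 4/3*x_1*x_2 - 5/6*x_2**2 + 25/9*x_2*x_3 - 20/9*x_2 ≠ 0; add g_3 = 3/2*x_2**3*x_3 + 1/2*x_1*x_2**2 - 3/4*x_2*x_3**2 + 4/3*x_1*x_2 - 5/6*x_2**2 + 25/9*x_2*x_3 - 20/9*x_2 to the basis.

The other S-polynomials (S(f_1,g_3), S(f_2,g_3)) all reduce to 0 modulo the current basis, so we have a Gröbner basis.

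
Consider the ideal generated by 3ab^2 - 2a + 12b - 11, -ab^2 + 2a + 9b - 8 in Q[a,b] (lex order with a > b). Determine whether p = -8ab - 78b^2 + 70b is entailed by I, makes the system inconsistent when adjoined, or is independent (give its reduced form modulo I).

First compute the reduced Gröbner basis of I by Buchberger's algorithm.
f_1 = 3ab^2 - 2a + 12b - 11, LT = ab^2.
f_2 = -ab^2 + 2a + 9b - 8, LT = ab^2.

S(f_1,f_2): lcm = ab^2. S = 4/3a + 13b - 35/3.
  leading term a: no divisor's leading term divides it; move 4/3a to the remainder.
  leading term b: no divisor's leading term divides it; move 13b to the remainder.
  leading term 1: no divisor's leading term divides it; move -35/3 to the remainder.
  remainder 4/3a + 13b - 35/3 ≠ 0; add h_3 = 4/3a + 13b - 35/3 to the basis.

S(f_1,h_3): lcm = ab^2. S = -2/3a - 39/4b^3 + 35/4b^2 + 4b - 11/3.
  leading term a: subtract (-1/2)·h_3 from -2/3a - 39/4b^3 + 35/4b^2 + 4b - 11/3 → -39/4b^3 + 35/4b^2 + 21/2b - 19/2
  leading term b^3: no divisor's leading term divides it; move -39/4b^3 to the remainder.
  leading term b^2: no divisor's leading term divides it; move 35/4b^2 to the remainder.
  leading term b: no divisor's leading term divides it; move 21/2b to the remainder.
  leading term 1: no divisor's leading term divides it; move -19/2 to the remainder.
  remainder -39/4b^3 + 35/4b^2 + 21/2b - 19/2 ≠ 0; add h_4 = -39/4b^3 + 35/4b^2 + 21/2b - 19/2 to the basis.

The other S-polynomials (S(f_2,h_3), S(f_1,h_4), S(f_2,h_4), S(h_3,h_4)) all reduce to 0 modulo the current basis, so we have a Gröbner basis.
Inter-reduce: drop elements whose leading term is divisible by another's, tail-reduce, and make monic.
Reduced Gröbner basis: {a + 39/4b - 35/4, b^3 - 35/39b^2 - 14/13b + 38/39}.
Label its elements g_1 = a + 39/4b - 35/4, g_2 = b^3 - 35/39b^2 - 14/13b + 38/39.

Reduce p = -8ab - 78b^2 + 70b modulo G:
  leading term ab: subtract (-8b)·g_1 from -8ab - 78b^2 + 70b → 0
  normal form = 0.
Since the normal form is 0, p ∈ I.

-8ab - 78b^2 + 70b lies in I (it reduces to 0).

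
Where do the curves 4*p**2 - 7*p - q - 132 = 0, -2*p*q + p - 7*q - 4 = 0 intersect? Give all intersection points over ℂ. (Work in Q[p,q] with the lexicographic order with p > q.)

{(-5, 3), (13/8 + sqrt(1641)/8, -121/4 + 3*sqrt(1641)/4), (13/8 - sqrt(1641)/8, -3*sqrt(1641)/4 - 121/4)}

Compute a lex Gröbner basis by Buchberger's algorithm.
f_1 = 4*p**2 - 7*p - q - 132, LT = p**2.
f_2 = -2*p*q + p - 7*q - 4, LT = p*q.

S(f_1,f_2): lcm = p**2*q. S = 1/2*p**2 - 21/4*p*q - 2*p - 1/4*q**2 - 33*q.
  leading term p**2: subtract (1/8)·f_1 from 1/2*p**2 - 21/4*p*q - 2*p - 1/4*q**2 - 33*q → -21/4*p*q - 9/8*p - 1/4*q**2 - 263/8*q + 33/2
  leading term p*q: subtract (21/8)·f_2 from -21/4*p*q - 9/8*p - 1/4*q**2 - 263/8*q + 33/2 → -15/4*p - 1/4*q**2 - 29/2*q + 27
  leading term p: no divisor's leading term divides it; move -15/4*p to the remainder.
  leading term q**2: no divisor's leading term divides it; move -1/4*q**2 to the remainder.
  leading term q: no divisor's leading term divides it; move -29/2*q to the remainder.
  leading term 1: no divisor's leading term divides it; move 27 to the remainder.
  remainder -15/4*p - 1/4*q**2 - 29/2*q + 27 ≠ 0; add h_3 = -15/4*p - 1/4*q**2 - 29/2*q + 27 to the basis.

S(f_2,h_3): lcm = p*q. S = -1/2*p - 1/15*q**3 - 58/15*q**2 + 107/10*q + 2.
  leading term p: subtract (2/15)·h_3 from -1/2*p - 1/15*q**3 - 58/15*q**2 + 107/10*q + 2 → -1/15*q**3 - 23/6*q**2 + 379/30*q - 8/5
  leading term q**3: no divisor's leading term divides it; move -1/15*q**3 to the remainder.
  leading term q**2: no divisor's leading term divides it; move -23/6*q**2 to the remainder.
  leading term q: no divisor's leading term divides it; move 379/30*q to the remainder.
  leading term 1: no divisor's leading term divides it; move -8/5 to the remainder.
  remainder -1/15*q**3 - 23/6*q**2 + 379/30*q - 8/5 ≠ 0; add h_4 = -1/15*q**3 - 23/6*q**2 + 379/30*q - 8/5 to the basis.

The other S-polynomials (S(f_1,h_3), S(f_1,h_4), S(f_2,h_4), S(h_3,h_4)) all reduce to 0 modulo the current basis, so we have a Gröbner basis.
Inter-reduce: drop elements whose leading term is divisible by another's, tail-reduce, and make monic.
Reduced Gröbner basis: {p + 1/15*q**2 + 58/15*q - 36/5, q**3 + 115/2*q**2 - 379/2*q + 24}.

The lex basis is triangular: the last element involves only q. Solving q**3 + 115/2*q**2 - 379/2*q + 24 = 0 gives q ∈ {3, -121/4 + 3*sqrt(1641)/4, -3*sqrt(1641)/4 - 121/4}; substituting each value into the earlier elements determines the remaining variables.
  q = 3: the earlier basis element becomes p + 5 = 0, giving p = -5 — point (-5, 3).
  q = -121/4 + 3*sqrt(1641)/4: the earlier basis element becomes p - sqrt(1641)/8 - 13/8 = 0, giving p = 13/8 + sqrt(1641)/8 — point (13/8 + sqrt(1641)/8, -121/4 + 3*sqrt(1641)/4).
  q = -3*sqrt(1641)/4 - 121/4: the earlier basis element becomes p - 13/8 + sqrt(1641)/8 = 0, giving p = 13/8 - sqrt(1641)/8 — point (13/8 - sqrt(1641)/8, -3*sqrt(1641)/4 - 121/4).
Check: every point annihilates each of the original generators.
A lex Gröbner basis triangularizes the system, enabling back-substitution.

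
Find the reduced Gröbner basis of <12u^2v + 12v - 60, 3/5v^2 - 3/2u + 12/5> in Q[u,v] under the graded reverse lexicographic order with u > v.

G = {u^3 - 8/5u^2 + u - 2v - 8/5, u^2v + v - 5, v^2 - 5/2u + 4}

The reduced Gröbner basis is the canonical form of the ideal for this ordering.

f_1 = 12u^2v + 12v - 60, LT = u^2v.
f_2 = 3/5v^2 - 3/2u + 12/5, LT = v^2.

S(f_1,f_2): lcm = u^2v^2. S = 5/2u^3 - 4u^2 + v^2 - 5v.
  reduce S modulo (f_1, f_2):
  remainder 5/2u^3 - 4u^2 + 5/2u - 5v - 4 ≠ 0; add g_3 = 5/2u^3 - 4u^2 + 5/2u - 5v - 4 to the basis.

The other S-polynomials (S(f_1,g_3), S(f_2,g_3)) all reduce to 0 modulo the current basis, so we have a Gröbner basis.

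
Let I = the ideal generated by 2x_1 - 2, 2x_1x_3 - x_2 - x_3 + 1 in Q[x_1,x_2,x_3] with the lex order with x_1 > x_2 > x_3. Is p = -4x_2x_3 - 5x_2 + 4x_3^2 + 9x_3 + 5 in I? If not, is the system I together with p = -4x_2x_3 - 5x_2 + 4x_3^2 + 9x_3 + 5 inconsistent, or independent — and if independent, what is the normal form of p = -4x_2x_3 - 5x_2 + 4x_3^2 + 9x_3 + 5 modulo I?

-4x_2x_3 - 5x_2 + 4x_3^2 + 9x_3 + 5 lies in I (it reduces to 0).

First compute the reduced Gröbner basis of I by Buchberger's algorithm.
f_1 = 2x_1 - 2, LT = x_1.
f_2 = 2x_1x_3 - x_2 - x_3 + 1, LT = x_1x_3.

S(f_1,f_2): lcm = x_1x_3. S = 1/2x_2 - 1/2x_3 - 1/2.
  leading term x_2: no divisor's leading term divides it; move 1/2x_2 to the remainder.
  leading term x_3: no divisor's leading term divides it; move -1/2x_3 to the remainder.
  leading term 1: no divisor's leading term divides it; move -1/2 to the remainder.
  remainder 1/2x_2 - 1/2x_3 - 1/2 ≠ 0; add h_3 = 1/2x_2 - 1/2x_3 - 1/2 to the basis.

S(f_1,h_3): leading monomials are coprime, so the S-polynomial reduces to 0 (Buchberger's first criterion).
S(f_2,h_3): leading monomials are coprime, so the S-polynomial reduces to 0 (Buchberger's first criterion).
Every S-polynomial of the final basis reduces to 0, so we have a Gröbner basis.
Inter-reduce: drop elements whose leading term is divisible by another's, tail-reduce, and make monic.
Reduced Gröbner basis: {x_1 - 1, x_2 - x_3 - 1}.
Label its elements g_1 = x_1 - 1, g_2 = x_2 - x_3 - 1.

Reduce p = -4x_2x_3 - 5x_2 + 4x_3^2 + 9x_3 + 5 modulo G:
  leading term x_2x_3: subtract (-4x_3)·g_2 from -4x_2x_3 - 5x_2 + 4x_3^2 + 9x_3 + 5 → -5x_2 + 5x_3 + 5
  leading term x_2: subtract (-5)·g_2 from -5x_2 + 5x_3 + 5 → 0
  normal form = 0.
Since the normal form is 0, p ∈ I.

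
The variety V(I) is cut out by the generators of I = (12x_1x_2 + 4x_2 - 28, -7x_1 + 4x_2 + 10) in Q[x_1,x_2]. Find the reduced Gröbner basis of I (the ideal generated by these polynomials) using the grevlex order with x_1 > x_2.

f_1 = 12x_1x_2 + 4x_2 - 28, LT = x_1x_2.
f_2 = -7x_1 + 4x_2 + 10, LT = x_1.

S(f_1,f_2): lcm = x_1x_2. S = 4/7x_2^2 + 37/21x_2 - 7/3.
  leading term x_2^2: no divisor's leading term divides it; move 4/7x_2^2 to the remainder.
  leading term x_2: no divisor's leading term divides it; move 37/21x_2 to the remainder.
  leading term 1: no divisor's leading term divides it; move -7/3 to the remainder.
  remainder 4/7x_2^2 + 37/21x_2 - 7/3 ≠ 0; add g_3 = 4/7x_2^2 + 37/21x_2 - 7/3 to the basis.

S(f_1,g_3): lcm = x_1x_2^2. S = -37/12x_1x_2 + 1/3x_2^2 + 49/12x_1 - 7/3x_2.
  leading term x_1x_2: subtract (-37/144)·f_1 from -37/12x_1x_2 + 1/3x_2^2 + 49/12x_1 - 7/3x_2 → 1/3x_2^2 + 49/12x_1 - 47/36x_2 - 259/36
  leading term x_2^2: subtract (7/12)·g_3 from 1/3x_2^2 + 49/12x_1 - 47/36x_2 - 259/36 → 49/12x_1 - 7/3x_2 - 35/6
  leading term x_1: subtract (-7/12)·f_2 from 49/12x_1 - 7/3x_2 - 35/6 → 0
  remainder 0.

S(f_2,g_3): leading monomials are coprime, so the S-polynomial reduces to 0 (Buchberger's first criterion).
Every S-polynomial of the final basis reduces to 0, so we have a Gröbner basis.
Inter-reduce: drop elements whose leading term is divisible by another's, tail-reduce, and make monic.

G = {x_2^2 + 37/12x_2 - 49/12, x_1 - 4/7x_2 - 10/7}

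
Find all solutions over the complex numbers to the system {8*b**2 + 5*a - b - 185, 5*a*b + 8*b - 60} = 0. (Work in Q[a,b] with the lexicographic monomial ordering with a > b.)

{(-4, -5), (sqrt(1297)/2 + 189/10, 41/16 - sqrt(1297)/16), (189/10 - sqrt(1297)/2, sqrt(1297)/16 + 41/16)}

Compute a lex Gröbner basis by Buchberger's algorithm.
f_1 = 5*a + 8*b**2 - b - 185, LT = a.
f_2 = 5*a*b + 8*b - 60, LT = a*b.

S(f_1,f_2): lcm = a*b. S = 8/5*b**3 - 1/5*b**2 - 193/5*b + 12.
  leading term b**3: no divisor's leading term divides it; move 8/5*b**3 to the remainder.
  leading term b**2: no divisor's leading term divides it; move -1/5*b**2 to the remainder.
  leading term b: no divisor's leading term divides it; move -193/5*b to the remainder.
  leading term 1: no divisor's leading term divides it; move 12 to the remainder.
  remainder 8/5*b**3 - 1/5*b**2 - 193/5*b + 12 ≠ 0; add h_3 = 8/5*b**3 - 1/5*b**2 - 193/5*b + 12 to the basis.

S(f_1,h_3): leading monomials are coprime, so the S-polynomial reduces to 0 (Buchberger's first criterion).
S(f_2,h_3): lcm = a*b**3. S = 1/8*a*b**2 + 193/8*a*b - 15/2*a + 8/5*b**3 - 12*b**2.
  leading term a*b**2: subtract (1/40*b**2)·f_1 from 1/8*a*b**2 + 193/8*a*b - 15/2*a + 8/5*b**3 - 12*b**2 → 193/8*a*b - 15/2*a - 1/5*b**4 + 13/8*b**3 - 59/8*b**2
  leading term a*b: subtract (193/40*b)·f_1 from 193/8*a*b - 15/2*a - 1/5*b**4 + 13/8*b**3 - 59/8*b**2 → -15/2*a - 1/5*b**4 - 1479/40*b**3 - 51/20*b**2 + 7141/8*b
  leading term a: subtract (-3/2)·f_1 from -15/2*a - 1/5*b**4 - 1479/40*b**3 - 51/20*b**2 + 7141/8*b → -1/5*b**4 - 1479/40*b**3 + 189/20*b**2 + 7129/8*b - 555/2
  leading term b**4: subtract (-1/8*b)·h_3 from -1/5*b**4 - 1479/40*b**3 + 189/20*b**2 + 7129/8*b - 555/2 → -37*b**3 + 37/8*b**2 + 7141/8*b - 555/2
  leading term b**3: subtract (-185/8)·h_3 from -37*b**3 + 37/8*b**2 + 7141/8*b - 555/2 → 0
  remainder 0.

Every S-polynomial of the final basis reduces to 0, so we have a Gröbner basis.
Inter-reduce: drop elements whose leading term is divisible by another's, tail-reduce, and make monic.
Reduced Gröbner basis: {a + 8/5*b**2 - 1/5*b - 37, b**3 - 1/8*b**2 - 193/8*b + 15/2}.

A lex Gröbner basis eliminates variables successively. Here b**3 - 1/8*b**2 - 193/8*b + 15/2 depends only on b, with roots {-5, 41/16 - sqrt(1297)/16, sqrt(1297)/16 + 41/16}; lifting each root through the earlier basis elements recovers the full solutions.
  b = -5: the earlier basis element becomes a + 4 = 0, giving a = -4 — point (-4, -5).
  b = 41/16 - sqrt(1297)/16: the earlier basis element becomes a - 189/10 - sqrt(1297)/2 = 0, giving a = sqrt(1297)/2 + 189/10 — point (sqrt(1297)/2 + 189/10, 41/16 - sqrt(1297)/16).
  b = sqrt(1297)/16 + 41/16: the earlier basis element becomes a - 189/10 + sqrt(1297)/2 = 0, giving a = 189/10 - sqrt(1297)/2 — point (189/10 - sqrt(1297)/2, sqrt(1297)/16 + 41/16).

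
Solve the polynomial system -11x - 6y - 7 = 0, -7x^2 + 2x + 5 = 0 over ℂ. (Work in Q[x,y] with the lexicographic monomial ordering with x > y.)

Compute a lex Gröbner basis by Buchberger's algorithm.
f_1 = -11x - 6y - 7, LT = x.
f_2 = -7x^2 + 2x + 5, LT = x^2.

S(f_1,f_2): lcm = x^2. S = 6/11xy + 71/77x + 5/7.
  reduce S modulo (f_1, f_2):
  remainder -36/121y^2 - 720/847y + 108/847 ≠ 0; add h_3 = -36/121y^2 - 720/847y + 108/847 to the basis.

The other S-polynomials (S(f_1,h_3), S(f_2,h_3)) all reduce to 0 modulo the current basis, so we have a Gröbner basis.
Inter-reduce: drop elements whose leading term is divisible by another's, tail-reduce, and make monic.
Reduced Gröbner basis: {x + 6/11y + 7/11, y^2 + 20/7y - 3/7}.

From the last basis element, y^2 + 20/7y - 3/7 = 0, so y takes values in {-3, 1/7}. Each choice, substituted upward through the basis, yields the corresponding point(s) of the solution set.
  y = -3: the earlier basis element becomes x - 1 = 0, giving x = 1 — point (1, -3).
  y = 1/7: the earlier basis element becomes x + 5/7 = 0, giving x = -5/7 — point (-5/7, 1/7).
This is the nonlinear analogue of row-reducing a linear system.

{(1, -3), (-5/7, 1/7)}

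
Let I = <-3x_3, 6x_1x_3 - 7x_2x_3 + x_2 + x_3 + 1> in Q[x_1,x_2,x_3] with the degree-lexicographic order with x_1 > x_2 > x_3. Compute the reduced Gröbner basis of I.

G = {x_2 + 1, x_3}

This is the nonlinear analogue of row-reducing a linear system.

f_1 = -3x_3, LT = x_3.
f_2 = 6x_1x_3 - 7x_2x_3 + x_2 + x_3 + 1, LT = x_1x_3.

S(f_1,f_2): lcm = x_1x_3. S = \tfrac{7}{6}x_2x_3 - \tfrac{1}{6}x_2 - \tfrac{1}{6}x_3 - \tfrac{1}{6}.
  leading term x_2x_3: subtract (-\tfrac{7}{18}x_2)·f_1 from \tfrac{7}{6}x_2x_3 - \tfrac{1}{6}x_2 - \tfrac{1}{6}x_3 - \tfrac{1}{6} → -\tfrac{1}{6}x_2 - \tfrac{1}{6}x_3 - \tfrac{1}{6}
  leading term x_2: no divisor's leading term divides it; move -\tfrac{1}{6}x_2 to the remainder.
  leading term x_3: subtract (\tfrac{1}{18})·f_1 from -\tfrac{1}{6}x_3 - \tfrac{1}{6} → -\tfrac{1}{6}
  leading term 1: no divisor's leading term divides it; move -\tfrac{1}{6} to the remainder.
  remainder -\tfrac{1}{6}x_2 - \tfrac{1}{6} ≠ 0; add g_3 = -\tfrac{1}{6}x_2 - \tfrac{1}{6} to the basis.

The other S-polynomials (S(f_1,g_3), S(f_2,g_3)) all reduce to 0 modulo the current basis, so we have a Gröbner basis.
Inter-reduce: drop elements whose leading term is divisible by another's, tail-reduce, and make monic.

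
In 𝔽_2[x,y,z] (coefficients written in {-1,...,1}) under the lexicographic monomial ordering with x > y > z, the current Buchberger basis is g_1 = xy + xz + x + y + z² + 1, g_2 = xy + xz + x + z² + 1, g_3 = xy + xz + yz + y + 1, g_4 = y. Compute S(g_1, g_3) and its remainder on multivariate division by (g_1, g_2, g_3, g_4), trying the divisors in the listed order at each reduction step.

lcm(LM(g_1), LM(g_3)) = xy.
S = (lcm/LT(g_1))·g_1 − (lcm/LT(g_3))·g_3 = x + yz + z².
Reduce S modulo (g_1, g_2, g_3, g_4) in that order:
  leading term x: no divisor's leading term divides it; move x to the remainder.
  leading term yz: subtract (z)·g_4 from yz + z² → z²
  leading term z²: no divisor's leading term divides it; move z² to the remainder.
The remainder x + z² is nonzero, so it would be added as the next basis element.
This is the inner loop of Buchberger's algorithm — each nonzero remainder becomes a new basis element.

S(g_1, g_3) = x + yz + z²; remainder on division = x + z².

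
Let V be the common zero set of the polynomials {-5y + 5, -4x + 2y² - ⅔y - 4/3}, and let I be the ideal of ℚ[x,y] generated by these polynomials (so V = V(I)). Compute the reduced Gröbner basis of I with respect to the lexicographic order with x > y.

f_1 = -5y + 5, LT = y.
f_2 = -4x + 2y² - ⅔y - 4/3, LT = x.

The S-polynomials (S(f_1,f_2)) all reduce to 0 modulo the current basis, so we have a Gröbner basis.

G = {x, y - 1}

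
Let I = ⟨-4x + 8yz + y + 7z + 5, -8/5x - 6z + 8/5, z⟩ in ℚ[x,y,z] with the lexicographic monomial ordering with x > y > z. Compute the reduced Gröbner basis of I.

G = {x - 1, y + 1, z}

Buchberger's algorithm terminates because the ascending chain of leading-term ideals stabilizes.

f_1 = -4x + 8yz + y + 7z + 5, LT = x.
f_2 = -8/5x - 6z + 8/5, LT = x.
f_3 = z, LT = z.

S(f_1,f_2): lcm = x. S = -2yz - ¼y - 11/2z - ¼.
  leading term yz: subtract (-2y)·f_3 from -2yz - ¼y - 11/2z - ¼ → -¼y - 11/2z - ¼
  leading term y: no divisor's leading term divides it; move -¼y to the remainder.
  leading term z: subtract (-11/2)·f_3 from -11/2z - ¼ → -¼
  leading term 1: no divisor's leading term divides it; move -¼ to the remainder.
  remainder -¼y - ¼ ≠ 0; add g_4 = -¼y - ¼ to the basis.

S(f_1,f_3): leading monomials are coprime, so the S-polynomial reduces to 0 (Buchberger's first criterion).
S(f_2,f_3): leading monomials are coprime, so the S-polynomial reduces to 0 (Buchberger's first criterion).
S(f_1,g_4): leading monomials are coprime, so the S-polynomial reduces to 0 (Buchberger's first criterion).
S(f_2,g_4): leading monomials are coprime, so the S-polynomial reduces to 0 (Buchberger's first criterion).
S(f_3,g_4): leading monomials are coprime, so the S-polynomial reduces to 0 (Buchberger's first criterion).
Every S-polynomial of the final basis reduces to 0, so we have a Gröbner basis.
Inter-reduce: drop elements whose leading term is divisible by another's, tail-reduce, and make monic.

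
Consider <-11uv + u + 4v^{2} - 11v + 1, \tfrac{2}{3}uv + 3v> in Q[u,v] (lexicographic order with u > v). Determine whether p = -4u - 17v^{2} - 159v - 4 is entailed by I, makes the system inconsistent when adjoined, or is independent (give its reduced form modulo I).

-4u - 17v^{2} - 159v - 4 is independent of I; its normal form modulo I is -v^{2} - 5v.

First compute the reduced Gröbner basis of I by Buchberger's algorithm.
f_1 = -11uv + u + 4v^{2} - 11v + 1, LT = uv.
f_2 = \tfrac{2}{3}uv + 3v, LT = uv.

S(f_1,f_2): lcm = uv. S = -\tfrac{1}{11}u - \tfrac{4}{11}v^{2} - \tfrac{7}{2}v - \tfrac{1}{11}.
  leading term u: no divisor's leading term divides it; move -\tfrac{1}{11}u to the remainder.
  leading term v^{2}: no divisor's leading term divides it; move -\tfrac{4}{11}v^{2} to the remainder.
  leading term v: no divisor's leading term divides it; move -\tfrac{7}{2}v to the remainder.
  leading term 1: no divisor's leading term divides it; move -\tfrac{1}{11} to the remainder.
  remainder -\tfrac{1}{11}u - \tfrac{4}{11}v^{2} - \tfrac{7}{2}v - \tfrac{1}{11} ≠ 0; add h_3 = -\tfrac{1}{11}u - \tfrac{4}{11}v^{2} - \tfrac{7}{2}v - \tfrac{1}{11} to the basis.

S(f_1,h_3): lcm = uv. S = -\tfrac{1}{11}u - 4v^{3} - \tfrac{855}{22}v^{2} - \tfrac{1}{11}.
  leading term u: subtract (1)·h_3 from -\tfrac{1}{11}u - 4v^{3} - \tfrac{855}{22}v^{2} - \tfrac{1}{11} → -4v^{3} - \tfrac{77}{2}v^{2} + \tfrac{7}{2}v
  leading term v^{3}: no divisor's leading term divides it; move -4v^{3} to the remainder.
  leading term v^{2}: no divisor's leading term divides it; move -\tfrac{77}{2}v^{2} to the remainder.
  leading term v: no divisor's leading term divides it; move \tfrac{7}{2}v to the remainder.
  remainder -4v^{3} - \tfrac{77}{2}v^{2} + \tfrac{7}{2}v ≠ 0; add h_4 = -4v^{3} - \tfrac{77}{2}v^{2} + \tfrac{7}{2}v to the basis.

The other S-polynomials (S(f_2,h_3), S(f_1,h_4), S(f_2,h_4), S(h_3,h_4)) all reduce to 0 modulo the current basis, so we have a Gröbner basis.
Inter-reduce: drop elements whose leading term is divisible by another's, tail-reduce, and make monic.
Reduced Gröbner basis: {u + 4v^{2} + \tfrac{77}{2}v + 1, v^{3} + \tfrac{77}{8}v^{2} - \tfrac{7}{8}v}.
Label its elements g_1 = u + 4v^{2} + \tfrac{77}{2}v + 1, g_2 = v^{3} + \tfrac{77}{8}v^{2} - \tfrac{7}{8}v.

Reduce p = -4u - 17v^{2} - 159v - 4 modulo G:
  leading term u: subtract (-4)·g_1 from -4u - 17v^{2} - 159v - 4 → -v^{2} - 5v
  leading term v^{2}: no divisor's leading term divides it; move -v^{2} to the remainder.
  leading term v: no divisor's leading term divides it; move -5v to the remainder.
  normal form = -v^{2} - 5v.
The normal form is nonzero, so p ∉ I. Since p minus its normal form lies in I, I + (p) = I + (r) where r = -v^{2} - 5v; decide whether this ideal is the whole ring.
Run Buchberger on G together with r (pairs among the g_i already reduce to 0 since G is a Gröbner basis):
g_1 = u + 4v^{2} + \tfrac{77}{2}v + 1, LT = u.
g_2 = v^{3} + \tfrac{77}{8}v^{2} - \tfrac{7}{8}v, LT = v^{3}.
r = -v^{2} - 5v, LT = v^{2}.

S(g_2,r): lcm = v^{3}. S = \tfrac{37}{8}v^{2} - \tfrac{7}{8}v.
  leading term v^{2}: subtract (-\tfrac{37}{8})·r from \tfrac{37}{8}v^{2} - \tfrac{7}{8}v → -24v
  leading term v: no divisor's leading term divides it; move -24v to the remainder.
  remainder -24v ≠ 0; add m_4 = -24v to the basis.

The other S-polynomials (S(g_1,g_2), S(g_1,r), S(g_1,m_4), S(g_2,m_4), S(r,m_4)) all reduce to 0 modulo the current basis, so we have a Gröbner basis.
Inter-reduce: drop elements whose leading term is divisible by another's, tail-reduce, and make monic.
Reduced Gröbner basis: {u + 1, v}.
The reduced Gröbner basis of I + (p) is {u + 1, v} ≠ {1}, a proper ideal, so the enlarged system stays consistent: p is independent of I, with normal form -v^{2} - 5v.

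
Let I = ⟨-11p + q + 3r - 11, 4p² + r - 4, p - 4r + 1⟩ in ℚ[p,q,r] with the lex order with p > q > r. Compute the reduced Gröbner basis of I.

This is the nonlinear analogue of row-reducing a linear system.

f_1 = -11p + q + 3r - 11, LT = p.
f_2 = 4p² + r - 4, LT = p².
f_3 = p - 4r + 1, LT = p.

S(f_1,f_2): lcm = p². S = -1/11pq - 3/11pr + p - ¼r + 1.
  leading term pq: subtract (1/121q)·f_1 from -1/11pq - 3/11pr + p - ¼r + 1 → -3/11pr + p - 1/121q² - 3/121qr + 1/11q - ¼r + 1
  leading term pr: subtract (3/121r)·f_1 from -3/11pr + p - 1/121q² - 3/121qr + 1/11q - ¼r + 1 → p - 1/121q² - 6/121qr + 1/11q - 9/121r² + 1/44r + 1
  leading term p: subtract (-1/11)·f_1 from p - 1/121q² - 6/121qr + 1/11q - 9/121r² + 1/44r + 1 → -1/121q² - 6/121qr + 2/11q - 9/121r² + 13/44r
  leading term q²: no divisor's leading term divides it; move -1/121q² to the remainder.
  leading term qr: no divisor's leading term divides it; move -6/121qr to the remainder.
  leading term q: no divisor's leading term divides it; move 2/11q to the remainder.
  leading term r²: no divisor's leading term divides it; move -9/121r² to the remainder.
  leading term r: no divisor's leading term divides it; move 13/44r to the remainder.
  remainder -1/121q² - 6/121qr + 2/11q - 9/121r² + 13/44r ≠ 0; add g_4 = -1/121q² - 6/121qr + 2/11q - 9/121r² + 13/44r to the basis.

S(f_1,f_3): lcm = p. S = -1/11q + 41/11r.
  leading term q: no divisor's leading term divides it; move -1/11q to the remainder.
  leading term r: no divisor's leading term divides it; move 41/11r to the remainder.
  remainder -1/11q + 41/11r ≠ 0; add g_5 = -1/11q + 41/11r to the basis.

S(f_2,f_3): lcm = p². S = 4pr - p + ¼r - 1.
  leading term pr: subtract (-4/11r)·f_1 from 4pr - p + ¼r - 1 → -p + 4/11qr + 12/11r² - 15/4r - 1
  leading term p: subtract (1/11)·f_1 from -p + 4/11qr + 12/11r² - 15/4r - 1 → 4/11qr - 1/11q + 12/11r² - 177/44r
  leading term qr: subtract (-4r)·g_5 from 4/11qr - 1/11q + 12/11r² - 177/44r → -1/11q + 16r² - 177/44r
  leading term q: subtract (1)·g_5 from -1/11q + 16r² - 177/44r → 16r² - 31/4r
  leading term r²: no divisor's leading term divides it; move 16r² to the remainder.
  leading term r: no divisor's leading term divides it; move -31/4r to the remainder.
  remainder 16r² - 31/4r ≠ 0; add g_6 = 16r² - 31/4r to the basis.

S(f_1,g_4): leading monomials are coprime, so the S-polynomial reduces to 0 (Buchberger's first criterion).
S(f_2,g_4): leading monomials are coprime, so the S-polynomial reduces to 0 (Buchberger's first criterion).
S(f_3,g_4): leading monomials are coprime, so the S-polynomial reduces to 0 (Buchberger's first criterion).
S(f_1,g_5): leading monomials are coprime, so the S-polynomial reduces to 0 (Buchberger's first criterion).
S(f_2,g_5): leading monomials are coprime, so the S-polynomial reduces to 0 (Buchberger's first criterion).
S(f_3,g_5): leading monomials are coprime, so the S-polynomial reduces to 0 (Buchberger's first criterion).
S(g_4,g_5): lcm = q². S = 47qr - 22q + 9r² - 143/4r.
  leading term qr: subtract (-517r)·g_5 from 47qr - 22q + 9r² - 143/4r → -22q + 1936r² - 143/4r
  leading term q: subtract (242)·g_5 from -22q + 1936r² - 143/4r → 1936r² - 3751/4r
  leading term r²: subtract (121)·g_6 from 1936r² - 3751/4r → 0
  remainder 0.

S(f_1,g_6): leading monomials are coprime, so the S-polynomial reduces to 0 (Buchberger's first criterion).
S(f_2,g_6): leading monomials are coprime, so the S-polynomial reduces to 0 (Buchberger's first criterion).
S(f_3,g_6): leading monomials are coprime, so the S-polynomial reduces to 0 (Buchberger's first criterion).
S(g_4,g_6): leading monomials are coprime, so the S-polynomial reduces to 0 (Buchberger's first criterion).
S(g_5,g_6): leading monomials are coprime, so the S-polynomial reduces to 0 (Buchberger's first criterion).
Every S-polynomial of the final basis reduces to 0, so we have a Gröbner basis.
Inter-reduce: drop elements whose leading term is divisible by another's, tail-reduce, and make monic.

G = {p - 4r + 1, q - 41r, r² - 31/64r}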